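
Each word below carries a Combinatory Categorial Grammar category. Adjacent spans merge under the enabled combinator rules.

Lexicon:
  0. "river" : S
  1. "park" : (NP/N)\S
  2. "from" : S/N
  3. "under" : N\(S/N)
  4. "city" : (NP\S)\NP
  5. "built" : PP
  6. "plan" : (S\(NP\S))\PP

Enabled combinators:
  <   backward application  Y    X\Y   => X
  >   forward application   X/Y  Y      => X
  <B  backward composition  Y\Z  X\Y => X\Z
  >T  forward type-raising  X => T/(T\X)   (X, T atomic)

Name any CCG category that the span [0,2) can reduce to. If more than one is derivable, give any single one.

NP/N

[0,7] S   <
  [0,4] NP   >
    [0,2] NP/N   <
      [0,1] "river" : S
      [1,2] "park" : (NP/N)\S
    [2,4] N   <
      [2,3] "from" : S/N
      [3,4] "under" : N\(S/N)
  [4,7] S\NP   <B
    [4,5] "city" : (NP\S)\NP
    [5,7] S\(NP\S)   <
      [5,6] "built" : PP
      [6,7] "plan" : (S\(NP\S))\PP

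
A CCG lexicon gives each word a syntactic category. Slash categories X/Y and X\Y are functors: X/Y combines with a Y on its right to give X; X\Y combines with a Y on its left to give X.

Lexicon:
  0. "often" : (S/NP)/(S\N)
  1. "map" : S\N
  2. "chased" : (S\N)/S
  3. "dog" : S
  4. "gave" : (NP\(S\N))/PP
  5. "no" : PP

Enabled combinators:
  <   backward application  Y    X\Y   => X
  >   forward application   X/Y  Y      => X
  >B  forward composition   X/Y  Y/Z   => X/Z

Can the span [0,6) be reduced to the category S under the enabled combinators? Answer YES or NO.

YES

[0,6] S   >
  [0,2] S/NP   >
    [0,1] "often" : (S/NP)/(S\N)
    [1,2] "map" : S\N
  [2,6] NP   <
    [2,4] S\N   >
      [2,3] "chased" : (S\N)/S
      [3,4] "dog" : S
    [4,6] NP\(S\N)   >
      [4,5] "gave" : (NP\(S\N))/PP
      [5,6] "no" : PP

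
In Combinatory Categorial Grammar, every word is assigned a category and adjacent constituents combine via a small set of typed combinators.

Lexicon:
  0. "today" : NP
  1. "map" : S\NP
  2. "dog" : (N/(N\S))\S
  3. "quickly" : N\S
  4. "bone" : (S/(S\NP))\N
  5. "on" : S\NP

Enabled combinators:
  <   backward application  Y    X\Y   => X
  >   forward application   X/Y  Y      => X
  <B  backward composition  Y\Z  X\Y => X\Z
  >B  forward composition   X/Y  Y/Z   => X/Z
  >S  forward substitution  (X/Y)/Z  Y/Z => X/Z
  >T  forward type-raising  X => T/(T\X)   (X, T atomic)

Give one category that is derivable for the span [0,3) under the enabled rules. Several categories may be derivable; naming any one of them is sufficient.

[0,6] S   >
  [0,5] S/(S\NP)   <
    [0,4] N   >
      [0,3] N/(N\S)   <
        [0,2] S   >
          [0,1] S/(S\NP)   >T
            [0,1] "today" : NP
          [1,2] "map" : S\NP
        [2,3] "dog" : (N/(N\S))\S
      [3,4] "quickly" : N\S
    [4,5] "bone" : (S/(S\NP))\N
  [5,6] "on" : S\NP

N/(N\S)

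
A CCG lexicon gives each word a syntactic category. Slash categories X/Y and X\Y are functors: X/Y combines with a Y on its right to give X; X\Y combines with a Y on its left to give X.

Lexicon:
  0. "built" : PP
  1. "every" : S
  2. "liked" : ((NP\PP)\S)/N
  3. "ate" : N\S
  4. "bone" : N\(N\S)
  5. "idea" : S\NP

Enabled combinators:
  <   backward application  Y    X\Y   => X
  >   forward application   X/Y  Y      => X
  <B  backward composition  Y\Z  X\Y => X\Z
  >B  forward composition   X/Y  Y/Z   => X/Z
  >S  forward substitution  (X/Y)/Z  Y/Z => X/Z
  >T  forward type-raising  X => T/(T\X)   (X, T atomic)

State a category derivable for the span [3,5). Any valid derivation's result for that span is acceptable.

[0,6] S   <
  [0,5] NP   <
    [0,1] "built" : PP
    [1,5] NP\PP   <
      [1,2] "every" : S
      [2,5] (NP\PP)\S   >
        [2,3] "liked" : ((NP\PP)\S)/N
        [3,5] N   <
          [3,4] "ate" : N\S
          [4,5] "bone" : N\(N\S)
  [5,6] "idea" : S\NP

N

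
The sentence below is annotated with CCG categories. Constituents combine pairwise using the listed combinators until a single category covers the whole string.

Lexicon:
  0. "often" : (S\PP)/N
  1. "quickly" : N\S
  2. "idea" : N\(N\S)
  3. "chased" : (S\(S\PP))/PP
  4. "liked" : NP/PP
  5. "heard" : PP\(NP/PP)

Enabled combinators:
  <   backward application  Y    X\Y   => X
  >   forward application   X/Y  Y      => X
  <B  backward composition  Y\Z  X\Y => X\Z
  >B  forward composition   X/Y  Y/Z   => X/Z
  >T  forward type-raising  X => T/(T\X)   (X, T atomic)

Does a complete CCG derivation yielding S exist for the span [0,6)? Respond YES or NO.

[0,6] S   <
  [0,3] S\PP   >
    [0,1] "often" : (S\PP)/N
    [1,3] N   <
      [1,2] "quickly" : N\S
      [2,3] "idea" : N\(N\S)
  [3,6] S\(S\PP)   >
    [3,4] "chased" : (S\(S\PP))/PP
    [4,6] PP   <
      [4,5] "liked" : NP/PP
      [5,6] "heard" : PP\(NP/PP)

YES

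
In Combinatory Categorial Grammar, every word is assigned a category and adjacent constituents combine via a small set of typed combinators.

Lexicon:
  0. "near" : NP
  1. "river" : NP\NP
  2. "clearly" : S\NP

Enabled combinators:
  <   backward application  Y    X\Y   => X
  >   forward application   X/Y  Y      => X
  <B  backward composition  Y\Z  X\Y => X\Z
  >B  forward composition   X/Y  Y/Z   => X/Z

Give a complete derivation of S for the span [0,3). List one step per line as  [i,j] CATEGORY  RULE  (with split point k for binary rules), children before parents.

[0,3] S   <
  [0,1] "near" : NP
  [1,3] S\NP   <B
    [1,2] "river" : NP\NP
    [2,3] "clearly" : S\NP

[0,1] NP  lex  "near"
[1,2] NP\NP  lex  "river"
[2,3] S\NP  lex  "clearly"
[1,3] S\NP  <B  k=2
[0,3] S  <  k=1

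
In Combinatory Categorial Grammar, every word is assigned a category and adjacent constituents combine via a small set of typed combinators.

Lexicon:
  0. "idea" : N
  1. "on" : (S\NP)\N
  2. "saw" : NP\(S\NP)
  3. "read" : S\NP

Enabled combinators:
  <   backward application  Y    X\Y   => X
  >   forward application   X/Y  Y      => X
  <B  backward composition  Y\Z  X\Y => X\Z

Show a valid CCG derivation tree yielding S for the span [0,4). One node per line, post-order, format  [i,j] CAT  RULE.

[0,4] S   <
  [0,3] NP   <
    [0,1] "idea" : N
    [1,3] NP\N   <B
      [1,2] "on" : (S\NP)\N
      [2,3] "saw" : NP\(S\NP)
  [3,4] "read" : S\NP

[0,1] N  lex  "idea"
[1,2] (S\NP)\N  lex  "on"
[2,3] NP\(S\NP)  lex  "saw"
[1,3] NP\N  <B  k=2
[0,3] NP  <  k=1
[3,4] S\NP  lex  "read"
[0,4] S  <  k=3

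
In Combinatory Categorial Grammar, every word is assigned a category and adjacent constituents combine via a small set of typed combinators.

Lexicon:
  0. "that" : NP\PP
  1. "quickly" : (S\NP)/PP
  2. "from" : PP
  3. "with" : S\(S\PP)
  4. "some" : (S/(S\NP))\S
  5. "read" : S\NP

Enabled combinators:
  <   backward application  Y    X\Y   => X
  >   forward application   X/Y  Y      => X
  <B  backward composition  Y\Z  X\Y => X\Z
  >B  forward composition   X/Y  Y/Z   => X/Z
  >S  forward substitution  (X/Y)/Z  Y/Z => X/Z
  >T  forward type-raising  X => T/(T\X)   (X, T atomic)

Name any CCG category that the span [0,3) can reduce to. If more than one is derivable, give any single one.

S\PP

[0,6] S   >
  [0,5] S/(S\NP)   <
    [0,4] S   <
      [0,3] S\PP   <B
        [0,1] "that" : NP\PP
        [1,3] S\NP   >
          [1,2] "quickly" : (S\NP)/PP
          [2,3] "from" : PP
      [3,4] "with" : S\(S\PP)
    [4,5] "some" : (S/(S\NP))\S
  [5,6] "read" : S\NP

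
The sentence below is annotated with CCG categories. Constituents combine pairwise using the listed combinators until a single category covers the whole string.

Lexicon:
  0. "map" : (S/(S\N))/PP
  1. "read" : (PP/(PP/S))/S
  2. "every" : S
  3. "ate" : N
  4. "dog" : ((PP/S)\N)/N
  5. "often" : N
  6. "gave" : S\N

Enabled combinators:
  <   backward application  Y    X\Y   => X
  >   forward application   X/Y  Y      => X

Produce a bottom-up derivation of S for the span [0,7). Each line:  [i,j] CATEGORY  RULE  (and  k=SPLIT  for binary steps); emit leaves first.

[0,1] (S/(S\N))/PP  lex  "map"
[1,2] (PP/(PP/S))/S  lex  "read"
[2,3] S  lex  "every"
[1,3] PP/(PP/S)  >  k=2
[3,4] N  lex  "ate"
[4,5] ((PP/S)\N)/N  lex  "dog"
[5,6] N  lex  "often"
[4,6] (PP/S)\N  >  k=5
[3,6] PP/S  <  k=4
[1,6] PP  >  k=3
[0,6] S/(S\N)  >  k=1
[6,7] S\N  lex  "gave"
[0,7] S  >  k=6

[0,7] S   >
  [0,6] S/(S\N)   >
    [0,1] "map" : (S/(S\N))/PP
    [1,6] PP   >
      [1,3] PP/(PP/S)   >
        [1,2] "read" : (PP/(PP/S))/S
        [2,3] "every" : S
      [3,6] PP/S   <
        [3,4] "ate" : N
        [4,6] (PP/S)\N   >
          [4,5] "dog" : ((PP/S)\N)/N
          [5,6] "often" : N
  [6,7] "gave" : S\N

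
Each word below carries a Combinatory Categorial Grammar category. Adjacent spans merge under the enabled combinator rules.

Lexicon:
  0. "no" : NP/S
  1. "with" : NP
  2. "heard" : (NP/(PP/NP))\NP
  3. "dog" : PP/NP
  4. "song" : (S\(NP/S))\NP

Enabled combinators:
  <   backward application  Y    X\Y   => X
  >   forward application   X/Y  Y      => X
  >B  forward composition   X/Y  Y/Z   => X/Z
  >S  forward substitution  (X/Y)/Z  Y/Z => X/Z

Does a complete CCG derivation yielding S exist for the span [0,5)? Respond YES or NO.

YES

[0,5] S   <
  [0,1] "no" : NP/S
  [1,5] S\(NP/S)   <
    [1,4] NP   >
      [1,3] NP/(PP/NP)   <
        [1,2] "with" : NP
        [2,3] "heard" : (NP/(PP/NP))\NP
      [3,4] "dog" : PP/NP
    [4,5] "song" : (S\(NP/S))\NP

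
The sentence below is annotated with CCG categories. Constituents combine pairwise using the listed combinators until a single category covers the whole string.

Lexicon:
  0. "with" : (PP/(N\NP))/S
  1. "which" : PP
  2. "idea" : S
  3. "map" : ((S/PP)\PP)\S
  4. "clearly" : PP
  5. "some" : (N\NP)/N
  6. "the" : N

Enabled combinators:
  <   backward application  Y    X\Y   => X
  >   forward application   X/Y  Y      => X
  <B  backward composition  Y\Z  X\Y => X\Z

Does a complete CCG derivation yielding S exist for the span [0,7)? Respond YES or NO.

NO

(PP/(N\NP))/S PP S ((S/PP)\PP)\S PP (N\NP)/N N
CKY chart[0,7] = {PP}; S ∉ chart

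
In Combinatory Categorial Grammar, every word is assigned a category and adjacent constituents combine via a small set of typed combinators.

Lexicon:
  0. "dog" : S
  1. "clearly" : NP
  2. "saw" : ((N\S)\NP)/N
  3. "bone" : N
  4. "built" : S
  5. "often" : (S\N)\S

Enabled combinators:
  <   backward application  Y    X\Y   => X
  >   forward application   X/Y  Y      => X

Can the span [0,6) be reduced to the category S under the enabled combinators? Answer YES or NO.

[0,6] S   <
  [0,4] N   <
    [0,1] "dog" : S
    [1,4] N\S   <
      [1,2] "clearly" : NP
      [2,4] (N\S)\NP   >
        [2,3] "saw" : ((N\S)\NP)/N
        [3,4] "bone" : N
  [4,6] S\N   <
    [4,5] "built" : S
    [5,6] "often" : (S\N)\S

YES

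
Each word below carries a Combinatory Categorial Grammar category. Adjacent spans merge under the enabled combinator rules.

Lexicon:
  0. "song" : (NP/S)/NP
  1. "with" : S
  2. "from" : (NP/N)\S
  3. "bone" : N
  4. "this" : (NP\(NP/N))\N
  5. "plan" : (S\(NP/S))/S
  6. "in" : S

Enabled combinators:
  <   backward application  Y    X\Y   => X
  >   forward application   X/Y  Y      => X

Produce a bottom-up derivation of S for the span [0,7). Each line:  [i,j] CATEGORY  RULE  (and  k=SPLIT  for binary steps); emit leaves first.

[0,1] (NP/S)/NP  lex  "song"
[1,2] S  lex  "with"
[2,3] (NP/N)\S  lex  "from"
[1,3] NP/N  <  k=2
[3,4] N  lex  "bone"
[4,5] (NP\(NP/N))\N  lex  "this"
[3,5] NP\(NP/N)  <  k=4
[1,5] NP  <  k=3
[0,5] NP/S  >  k=1
[5,6] (S\(NP/S))/S  lex  "plan"
[6,7] S  lex  "in"
[5,7] S\(NP/S)  >  k=6
[0,7] S  <  k=5

[0,7] S   <
  [0,5] NP/S   >
    [0,1] "song" : (NP/S)/NP
    [1,5] NP   <
      [1,3] NP/N   <
        [1,2] "with" : S
        [2,3] "from" : (NP/N)\S
      [3,5] NP\(NP/N)   <
        [3,4] "bone" : N
        [4,5] "this" : (NP\(NP/N))\N
  [5,7] S\(NP/S)   >
    [5,6] "plan" : (S\(NP/S))/S
    [6,7] "in" : S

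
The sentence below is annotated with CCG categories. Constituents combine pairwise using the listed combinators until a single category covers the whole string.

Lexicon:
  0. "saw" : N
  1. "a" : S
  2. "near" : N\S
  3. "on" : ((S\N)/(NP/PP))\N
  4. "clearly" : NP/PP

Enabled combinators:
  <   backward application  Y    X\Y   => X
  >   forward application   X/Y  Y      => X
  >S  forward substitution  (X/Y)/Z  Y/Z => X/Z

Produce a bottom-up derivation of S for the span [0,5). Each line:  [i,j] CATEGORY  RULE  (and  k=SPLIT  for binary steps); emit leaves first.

[0,1] N  lex  "saw"
[1,2] S  lex  "a"
[2,3] N\S  lex  "near"
[1,3] N  <  k=2
[3,4] ((S\N)/(NP/PP))\N  lex  "on"
[1,4] (S\N)/(NP/PP)  <  k=3
[4,5] NP/PP  lex  "clearly"
[1,5] S\N  >  k=4
[0,5] S  <  k=1

[0,5] S   <
  [0,1] "saw" : N
  [1,5] S\N   >
    [1,4] (S\N)/(NP/PP)   <
      [1,3] N   <
        [1,2] "a" : S
        [2,3] "near" : N\S
      [3,4] "on" : ((S\N)/(NP/PP))\N
    [4,5] "clearly" : NP/PP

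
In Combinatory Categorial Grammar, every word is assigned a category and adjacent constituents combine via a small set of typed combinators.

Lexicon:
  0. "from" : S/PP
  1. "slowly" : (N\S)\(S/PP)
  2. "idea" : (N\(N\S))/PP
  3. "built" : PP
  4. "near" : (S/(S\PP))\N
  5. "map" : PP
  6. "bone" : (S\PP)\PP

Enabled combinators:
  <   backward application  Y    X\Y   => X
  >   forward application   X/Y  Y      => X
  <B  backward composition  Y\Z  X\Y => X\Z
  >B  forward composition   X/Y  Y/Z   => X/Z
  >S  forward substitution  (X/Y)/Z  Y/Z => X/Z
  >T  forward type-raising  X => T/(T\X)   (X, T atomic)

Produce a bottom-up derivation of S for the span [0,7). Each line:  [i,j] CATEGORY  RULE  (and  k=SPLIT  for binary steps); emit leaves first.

[0,1] S/PP  lex  "from"
[1,2] (N\S)\(S/PP)  lex  "slowly"
[0,2] N\S  <  k=1
[2,3] (N\(N\S))/PP  lex  "idea"
[3,4] PP  lex  "built"
[2,4] N\(N\S)  >  k=3
[0,4] N  <  k=2
[4,5] (S/(S\PP))\N  lex  "near"
[0,5] S/(S\PP)  <  k=4
[5,6] PP  lex  "map"
[6,7] (S\PP)\PP  lex  "bone"
[5,7] S\PP  <  k=6
[0,7] S  >  k=5

[0,7] S   >
  [0,5] S/(S\PP)   <
    [0,4] N   <
      [0,2] N\S   <
        [0,1] "from" : S/PP
        [1,2] "slowly" : (N\S)\(S/PP)
      [2,4] N\(N\S)   >
        [2,3] "idea" : (N\(N\S))/PP
        [3,4] "built" : PP
    [4,5] "near" : (S/(S\PP))\N
  [5,7] S\PP   <
    [5,6] "map" : PP
    [6,7] "bone" : (S\PP)\PP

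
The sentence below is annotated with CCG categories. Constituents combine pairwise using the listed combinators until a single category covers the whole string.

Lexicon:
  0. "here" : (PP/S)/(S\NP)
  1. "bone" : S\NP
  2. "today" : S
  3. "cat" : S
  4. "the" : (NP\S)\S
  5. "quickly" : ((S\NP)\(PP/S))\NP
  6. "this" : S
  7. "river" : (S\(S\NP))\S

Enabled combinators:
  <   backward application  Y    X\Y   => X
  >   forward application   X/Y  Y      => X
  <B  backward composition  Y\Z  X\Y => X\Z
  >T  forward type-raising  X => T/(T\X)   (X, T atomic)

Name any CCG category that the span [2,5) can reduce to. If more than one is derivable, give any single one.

NP

[0,8] S   <
  [0,6] S\NP   <
    [0,2] PP/S   >
      [0,1] "here" : (PP/S)/(S\NP)
      [1,2] "bone" : S\NP
    [2,6] (S\NP)\(PP/S)   <
      [2,5] NP   <
        [2,3] "today" : S
        [3,5] NP\S   <
          [3,4] "cat" : S
          [4,5] "the" : (NP\S)\S
      [5,6] "quickly" : ((S\NP)\(PP/S))\NP
  [6,8] S\(S\NP)   <
    [6,7] "this" : S
    [7,8] "river" : (S\(S\NP))\S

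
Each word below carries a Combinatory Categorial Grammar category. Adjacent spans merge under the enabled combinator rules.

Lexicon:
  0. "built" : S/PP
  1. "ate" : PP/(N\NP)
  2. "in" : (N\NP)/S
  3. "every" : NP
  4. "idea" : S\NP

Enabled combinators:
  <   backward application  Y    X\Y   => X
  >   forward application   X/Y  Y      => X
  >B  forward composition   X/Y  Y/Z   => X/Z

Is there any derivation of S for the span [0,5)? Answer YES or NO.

YES

[0,5] S   >
  [0,1] "built" : S/PP
  [1,5] PP   >
    [1,3] PP/S   >B
      [1,2] "ate" : PP/(N\NP)
      [2,3] "in" : (N\NP)/S
    [3,5] S   <
      [3,4] "every" : NP
      [4,5] "idea" : S\NP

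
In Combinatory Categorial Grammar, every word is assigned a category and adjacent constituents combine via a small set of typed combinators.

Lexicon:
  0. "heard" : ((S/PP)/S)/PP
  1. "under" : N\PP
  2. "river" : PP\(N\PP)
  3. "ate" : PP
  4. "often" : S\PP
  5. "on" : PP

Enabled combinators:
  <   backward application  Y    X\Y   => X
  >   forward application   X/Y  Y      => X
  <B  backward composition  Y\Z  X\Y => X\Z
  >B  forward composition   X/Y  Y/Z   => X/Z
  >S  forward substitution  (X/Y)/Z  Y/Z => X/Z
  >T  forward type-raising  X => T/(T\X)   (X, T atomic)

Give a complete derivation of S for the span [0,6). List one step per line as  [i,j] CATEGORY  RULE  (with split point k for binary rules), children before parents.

[0,1] ((S/PP)/S)/PP  lex  "heard"
[1,2] N\PP  lex  "under"
[2,3] PP\(N\PP)  lex  "river"
[1,3] PP  <  k=2
[0,3] (S/PP)/S  >  k=1
[3,4] PP  lex  "ate"
[4,5] S\PP  lex  "often"
[3,5] S  <  k=4
[0,5] S/PP  >  k=3
[5,6] PP  lex  "on"
[0,6] S  >  k=5

[0,6] S   >
  [0,5] S/PP   >
    [0,3] (S/PP)/S   >
      [0,1] "heard" : ((S/PP)/S)/PP
      [1,3] PP   <
        [1,2] "under" : N\PP
        [2,3] "river" : PP\(N\PP)
    [3,5] S   <
      [3,4] "ate" : PP
      [4,5] "often" : S\PP
  [5,6] "on" : PP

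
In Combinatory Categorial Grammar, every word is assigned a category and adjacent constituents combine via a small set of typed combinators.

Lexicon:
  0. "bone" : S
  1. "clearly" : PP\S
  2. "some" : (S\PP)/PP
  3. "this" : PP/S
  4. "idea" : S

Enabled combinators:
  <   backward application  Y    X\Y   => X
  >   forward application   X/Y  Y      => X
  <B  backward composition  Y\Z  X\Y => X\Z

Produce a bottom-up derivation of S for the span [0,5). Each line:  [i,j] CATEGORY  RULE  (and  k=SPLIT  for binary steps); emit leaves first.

[0,5] S   <
  [0,2] PP   <
    [0,1] "bone" : S
    [1,2] "clearly" : PP\S
  [2,5] S\PP   >
    [2,3] "some" : (S\PP)/PP
    [3,5] PP   >
      [3,4] "this" : PP/S
      [4,5] "idea" : S

[0,1] S  lex  "bone"
[1,2] PP\S  lex  "clearly"
[0,2] PP  <  k=1
[2,3] (S\PP)/PP  lex  "some"
[3,4] PP/S  lex  "this"
[4,5] S  lex  "idea"
[3,5] PP  >  k=4
[2,5] S\PP  >  k=3
[0,5] S  <  k=2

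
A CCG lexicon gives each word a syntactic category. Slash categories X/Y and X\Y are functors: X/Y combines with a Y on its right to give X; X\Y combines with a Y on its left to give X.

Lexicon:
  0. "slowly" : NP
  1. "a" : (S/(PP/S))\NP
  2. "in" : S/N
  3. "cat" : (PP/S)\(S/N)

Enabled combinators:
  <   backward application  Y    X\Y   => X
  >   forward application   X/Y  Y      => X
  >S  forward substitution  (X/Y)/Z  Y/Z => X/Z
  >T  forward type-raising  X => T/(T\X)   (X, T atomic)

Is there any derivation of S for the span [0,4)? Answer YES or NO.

YES

[0,4] S   >
  [0,2] S/(PP/S)   <
    [0,1] "slowly" : NP
    [1,2] "a" : (S/(PP/S))\NP
  [2,4] PP/S   <
    [2,3] "in" : S/N
    [3,4] "cat" : (PP/S)\(S/N)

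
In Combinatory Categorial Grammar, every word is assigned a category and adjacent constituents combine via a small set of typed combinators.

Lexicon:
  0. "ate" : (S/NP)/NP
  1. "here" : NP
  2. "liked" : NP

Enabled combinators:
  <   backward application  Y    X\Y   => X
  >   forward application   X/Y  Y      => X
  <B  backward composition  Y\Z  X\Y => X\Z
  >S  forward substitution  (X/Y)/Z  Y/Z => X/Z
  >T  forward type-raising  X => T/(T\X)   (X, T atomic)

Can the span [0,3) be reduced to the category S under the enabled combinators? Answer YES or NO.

[0,3] S   >
  [0,2] S/NP   >
    [0,1] "ate" : (S/NP)/NP
    [1,2] "here" : NP
  [2,3] "liked" : NP

YES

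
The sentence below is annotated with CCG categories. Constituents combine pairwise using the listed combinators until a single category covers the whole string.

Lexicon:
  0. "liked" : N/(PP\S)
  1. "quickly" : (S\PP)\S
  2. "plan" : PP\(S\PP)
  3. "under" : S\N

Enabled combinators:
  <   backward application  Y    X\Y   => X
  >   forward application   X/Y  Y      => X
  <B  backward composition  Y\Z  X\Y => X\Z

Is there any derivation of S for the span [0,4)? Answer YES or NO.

[0,4] S   <
  [0,3] N   >
    [0,1] "liked" : N/(PP\S)
    [1,3] PP\S   <B
      [1,2] "quickly" : (S\PP)\S
      [2,3] "plan" : PP\(S\PP)
  [3,4] "under" : S\N

YES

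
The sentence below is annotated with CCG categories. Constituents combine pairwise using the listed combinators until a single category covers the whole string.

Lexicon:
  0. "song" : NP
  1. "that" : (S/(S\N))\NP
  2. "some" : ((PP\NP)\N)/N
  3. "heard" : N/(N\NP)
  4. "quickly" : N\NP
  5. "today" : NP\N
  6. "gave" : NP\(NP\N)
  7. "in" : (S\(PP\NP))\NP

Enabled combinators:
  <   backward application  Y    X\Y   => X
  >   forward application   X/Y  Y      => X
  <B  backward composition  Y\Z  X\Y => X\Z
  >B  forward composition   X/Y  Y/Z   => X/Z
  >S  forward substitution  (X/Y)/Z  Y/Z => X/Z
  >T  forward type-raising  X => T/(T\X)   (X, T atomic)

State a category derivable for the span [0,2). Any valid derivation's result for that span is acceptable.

[0,8] S   >
  [0,2] S/(S\N)   <
    [0,1] "song" : NP
    [1,2] "that" : (S/(S\N))\NP
  [2,8] S\N   <B
    [2,5] (PP\NP)\N   >
      [2,3] "some" : ((PP\NP)\N)/N
      [3,5] N   >
        [3,4] "heard" : N/(N\NP)
        [4,5] "quickly" : N\NP
    [5,8] S\(PP\NP)   <
      [5,7] NP   <
        [5,6] "today" : NP\N
        [6,7] "gave" : NP\(NP\N)
      [7,8] "in" : (S\(PP\NP))\NP

S/(S\N)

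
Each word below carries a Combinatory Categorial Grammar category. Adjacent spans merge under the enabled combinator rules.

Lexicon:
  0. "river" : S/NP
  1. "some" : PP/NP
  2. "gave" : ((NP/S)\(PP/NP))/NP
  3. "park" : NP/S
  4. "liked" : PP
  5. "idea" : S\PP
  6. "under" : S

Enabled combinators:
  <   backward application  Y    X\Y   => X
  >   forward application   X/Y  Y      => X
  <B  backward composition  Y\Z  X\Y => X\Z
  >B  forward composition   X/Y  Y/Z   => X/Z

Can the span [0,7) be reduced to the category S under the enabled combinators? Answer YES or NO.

YES

[0,7] S   >
  [0,1] "river" : S/NP
  [1,7] NP   >
    [1,6] NP/S   <
      [1,2] "some" : PP/NP
      [2,6] (NP/S)\(PP/NP)   >
        [2,3] "gave" : ((NP/S)\(PP/NP))/NP
        [3,6] NP   >
          [3,4] "park" : NP/S
          [4,6] S   <
            [4,5] "liked" : PP
            [5,6] "idea" : S\PP
    [6,7] "under" : S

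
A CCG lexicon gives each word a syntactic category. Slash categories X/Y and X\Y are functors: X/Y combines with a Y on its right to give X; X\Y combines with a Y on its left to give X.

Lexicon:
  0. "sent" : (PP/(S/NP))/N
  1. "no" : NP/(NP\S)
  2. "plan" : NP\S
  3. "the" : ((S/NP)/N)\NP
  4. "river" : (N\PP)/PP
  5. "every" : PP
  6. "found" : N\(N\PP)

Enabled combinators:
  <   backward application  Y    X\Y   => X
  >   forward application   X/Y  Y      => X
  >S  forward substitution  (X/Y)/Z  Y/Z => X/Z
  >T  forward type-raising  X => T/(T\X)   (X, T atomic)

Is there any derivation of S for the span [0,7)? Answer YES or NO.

NO

(PP/(S/NP))/N NP/(NP\S) NP\S ((S/NP)/N)\NP (N\PP)/PP PP N\(N\PP)
CKY chart[0,7] = {N/(N\PP), NP/(NP\PP), PP, PP/(PP\PP), S/(S\PP)}; S ∉ chart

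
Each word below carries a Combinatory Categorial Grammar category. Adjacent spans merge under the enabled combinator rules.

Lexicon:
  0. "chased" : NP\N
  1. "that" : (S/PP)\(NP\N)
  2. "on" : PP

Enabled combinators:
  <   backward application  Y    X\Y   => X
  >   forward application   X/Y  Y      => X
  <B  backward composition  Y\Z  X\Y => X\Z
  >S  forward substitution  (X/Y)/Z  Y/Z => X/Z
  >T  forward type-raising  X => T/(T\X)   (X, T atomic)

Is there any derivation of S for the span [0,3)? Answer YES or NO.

YES

[0,3] S   >
  [0,2] S/PP   <
    [0,1] "chased" : NP\N
    [1,2] "that" : (S/PP)\(NP\N)
  [2,3] "on" : PP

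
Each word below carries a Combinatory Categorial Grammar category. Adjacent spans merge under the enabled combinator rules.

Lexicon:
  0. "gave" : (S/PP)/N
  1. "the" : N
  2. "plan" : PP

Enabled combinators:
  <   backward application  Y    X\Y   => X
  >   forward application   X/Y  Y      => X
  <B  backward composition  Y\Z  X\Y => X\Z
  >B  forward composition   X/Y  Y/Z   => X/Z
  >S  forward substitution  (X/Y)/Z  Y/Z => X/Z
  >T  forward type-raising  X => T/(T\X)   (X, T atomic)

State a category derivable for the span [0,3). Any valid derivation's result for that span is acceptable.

[0,3] S   >
  [0,2] S/PP   >
    [0,1] "gave" : (S/PP)/N
    [1,2] "the" : N
  [2,3] "plan" : PP

S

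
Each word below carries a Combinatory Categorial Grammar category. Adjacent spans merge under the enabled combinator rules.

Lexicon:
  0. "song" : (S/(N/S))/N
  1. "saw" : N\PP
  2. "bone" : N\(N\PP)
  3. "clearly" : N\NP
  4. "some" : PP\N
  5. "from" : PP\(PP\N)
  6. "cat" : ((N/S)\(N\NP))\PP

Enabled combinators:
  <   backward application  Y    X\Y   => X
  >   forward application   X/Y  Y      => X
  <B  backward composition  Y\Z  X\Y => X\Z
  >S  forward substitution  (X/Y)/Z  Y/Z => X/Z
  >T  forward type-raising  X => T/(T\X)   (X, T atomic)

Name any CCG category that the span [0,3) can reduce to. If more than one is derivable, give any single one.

[0,7] S   >
  [0,3] S/(N/S)   >
    [0,1] "song" : (S/(N/S))/N
    [1,3] N   <
      [1,2] "saw" : N\PP
      [2,3] "bone" : N\(N\PP)
  [3,7] N/S   <
    [3,4] "clearly" : N\NP
    [4,7] (N/S)\(N\NP)   <
      [4,6] PP   <
        [4,5] "some" : PP\N
        [5,6] "from" : PP\(PP\N)
      [6,7] "cat" : ((N/S)\(N\NP))\PP

S/(N/S)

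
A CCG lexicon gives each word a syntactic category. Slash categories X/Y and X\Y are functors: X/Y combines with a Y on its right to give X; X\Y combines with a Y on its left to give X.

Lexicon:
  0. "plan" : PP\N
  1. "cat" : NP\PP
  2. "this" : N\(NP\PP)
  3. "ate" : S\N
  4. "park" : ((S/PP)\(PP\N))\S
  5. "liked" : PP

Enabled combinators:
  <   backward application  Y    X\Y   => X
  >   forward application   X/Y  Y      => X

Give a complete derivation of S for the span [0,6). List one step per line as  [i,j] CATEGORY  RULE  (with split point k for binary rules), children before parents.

[0,1] PP\N  lex  "plan"
[1,2] NP\PP  lex  "cat"
[2,3] N\(NP\PP)  lex  "this"
[1,3] N  <  k=2
[3,4] S\N  lex  "ate"
[1,4] S  <  k=3
[4,5] ((S/PP)\(PP\N))\S  lex  "park"
[1,5] (S/PP)\(PP\N)  <  k=4
[0,5] S/PP  <  k=1
[5,6] PP  lex  "liked"
[0,6] S  >  k=5

[0,6] S   >
  [0,5] S/PP   <
    [0,1] "plan" : PP\N
    [1,5] (S/PP)\(PP\N)   <
      [1,4] S   <
        [1,3] N   <
          [1,2] "cat" : NP\PP
          [2,3] "this" : N\(NP\PP)
        [3,4] "ate" : S\N
      [4,5] "park" : ((S/PP)\(PP\N))\S
  [5,6] "liked" : PP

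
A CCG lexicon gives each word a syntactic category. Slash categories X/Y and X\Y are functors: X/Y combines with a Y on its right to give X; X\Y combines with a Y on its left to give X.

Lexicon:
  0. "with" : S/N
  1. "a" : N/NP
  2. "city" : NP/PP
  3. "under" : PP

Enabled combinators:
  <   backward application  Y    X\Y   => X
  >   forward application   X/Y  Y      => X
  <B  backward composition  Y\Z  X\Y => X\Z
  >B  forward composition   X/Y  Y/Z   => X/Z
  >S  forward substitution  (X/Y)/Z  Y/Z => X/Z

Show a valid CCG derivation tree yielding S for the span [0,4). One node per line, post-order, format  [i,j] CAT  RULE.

[0,1] S/N  lex  "with"
[1,2] N/NP  lex  "a"
[2,3] NP/PP  lex  "city"
[3,4] PP  lex  "under"
[2,4] NP  >  k=3
[1,4] N  >  k=2
[0,4] S  >  k=1

[0,4] S   >
  [0,1] "with" : S/N
  [1,4] N   >
    [1,2] "a" : N/NP
    [2,4] NP   >
      [2,3] "city" : NP/PP
      [3,4] "under" : PP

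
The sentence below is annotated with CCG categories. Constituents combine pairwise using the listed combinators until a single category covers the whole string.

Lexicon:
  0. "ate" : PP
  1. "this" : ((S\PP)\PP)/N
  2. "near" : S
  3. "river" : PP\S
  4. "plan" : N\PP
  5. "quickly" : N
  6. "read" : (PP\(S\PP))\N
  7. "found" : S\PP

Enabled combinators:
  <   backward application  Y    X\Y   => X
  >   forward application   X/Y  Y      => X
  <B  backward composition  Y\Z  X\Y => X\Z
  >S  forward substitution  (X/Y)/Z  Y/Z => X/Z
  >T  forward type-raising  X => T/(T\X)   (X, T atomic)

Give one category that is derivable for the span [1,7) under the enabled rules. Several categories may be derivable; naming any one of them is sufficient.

[0,8] S   <
  [0,1] "ate" : PP
  [1,8] S\PP   <B
    [1,7] PP\PP   <B
      [1,5] (S\PP)\PP   >
        [1,2] "this" : ((S\PP)\PP)/N
        [2,5] N   <
          [2,3] "near" : S
          [3,5] N\S   <B
            [3,4] "river" : PP\S
            [4,5] "plan" : N\PP
      [5,7] PP\(S\PP)   <
        [5,6] "quickly" : N
        [6,7] "read" : (PP\(S\PP))\N
    [7,8] "found" : S\PP

PP\PP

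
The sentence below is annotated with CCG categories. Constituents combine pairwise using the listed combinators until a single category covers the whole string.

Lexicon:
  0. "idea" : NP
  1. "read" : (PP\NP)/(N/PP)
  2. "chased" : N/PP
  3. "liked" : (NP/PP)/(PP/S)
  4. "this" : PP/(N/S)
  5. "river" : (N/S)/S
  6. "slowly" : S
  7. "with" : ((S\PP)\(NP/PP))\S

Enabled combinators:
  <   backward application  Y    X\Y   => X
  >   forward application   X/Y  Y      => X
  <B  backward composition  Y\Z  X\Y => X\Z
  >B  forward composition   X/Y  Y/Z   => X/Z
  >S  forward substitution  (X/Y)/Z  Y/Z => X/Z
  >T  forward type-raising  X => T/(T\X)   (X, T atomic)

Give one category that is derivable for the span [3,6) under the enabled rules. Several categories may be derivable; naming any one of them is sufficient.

NP/PP

[0,8] S   <
  [0,3] PP   >
    [0,1] PP/(PP\NP)   >T
      [0,1] "idea" : NP
    [1,3] PP\NP   >
      [1,2] "read" : (PP\NP)/(N/PP)
      [2,3] "chased" : N/PP
  [3,8] S\PP   <
    [3,6] NP/PP   >
      [3,4] "liked" : (NP/PP)/(PP/S)
      [4,6] PP/S   >B
        [4,5] "this" : PP/(N/S)
        [5,6] "river" : (N/S)/S
    [6,8] (S\PP)\(NP/PP)   <
      [6,7] "slowly" : S
      [7,8] "with" : ((S\PP)\(NP/PP))\S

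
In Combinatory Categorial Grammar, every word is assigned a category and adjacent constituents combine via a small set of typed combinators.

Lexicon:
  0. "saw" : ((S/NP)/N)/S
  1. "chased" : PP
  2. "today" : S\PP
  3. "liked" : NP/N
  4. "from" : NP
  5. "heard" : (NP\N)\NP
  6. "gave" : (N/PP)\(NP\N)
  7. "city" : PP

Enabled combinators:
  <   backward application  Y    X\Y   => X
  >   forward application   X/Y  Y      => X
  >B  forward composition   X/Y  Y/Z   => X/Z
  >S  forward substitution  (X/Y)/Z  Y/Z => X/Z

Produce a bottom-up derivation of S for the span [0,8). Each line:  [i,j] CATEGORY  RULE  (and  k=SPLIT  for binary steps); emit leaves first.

[0,1] ((S/NP)/N)/S  lex  "saw"
[1,2] PP  lex  "chased"
[2,3] S\PP  lex  "today"
[1,3] S  <  k=2
[0,3] (S/NP)/N  >  k=1
[3,4] NP/N  lex  "liked"
[0,4] S/N  >S  k=3
[4,5] NP  lex  "from"
[5,6] (NP\N)\NP  lex  "heard"
[4,6] NP\N  <  k=5
[6,7] (N/PP)\(NP\N)  lex  "gave"
[4,7] N/PP  <  k=6
[7,8] PP  lex  "city"
[4,8] N  >  k=7
[0,8] S  >  k=4

[0,8] S   >
  [0,4] S/N   >S
    [0,3] (S/NP)/N   >
      [0,1] "saw" : ((S/NP)/N)/S
      [1,3] S   <
        [1,2] "chased" : PP
        [2,3] "today" : S\PP
    [3,4] "liked" : NP/N
  [4,8] N   >
    [4,7] N/PP   <
      [4,6] NP\N   <
        [4,5] "from" : NP
        [5,6] "heard" : (NP\N)\NP
      [6,7] "gave" : (N/PP)\(NP\N)
    [7,8] "city" : PP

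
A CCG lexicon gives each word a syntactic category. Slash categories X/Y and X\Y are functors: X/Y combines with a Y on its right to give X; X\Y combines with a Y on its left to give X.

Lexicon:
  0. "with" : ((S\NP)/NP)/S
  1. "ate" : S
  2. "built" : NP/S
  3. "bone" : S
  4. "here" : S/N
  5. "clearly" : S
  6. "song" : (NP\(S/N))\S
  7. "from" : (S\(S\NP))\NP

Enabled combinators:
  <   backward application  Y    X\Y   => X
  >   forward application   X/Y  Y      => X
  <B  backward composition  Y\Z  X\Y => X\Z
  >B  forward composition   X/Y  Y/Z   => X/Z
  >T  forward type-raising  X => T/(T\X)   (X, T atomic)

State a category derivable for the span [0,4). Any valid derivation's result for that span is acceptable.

[0,8] S   <
  [0,4] S\NP   >
    [0,2] (S\NP)/NP   >
      [0,1] "with" : ((S\NP)/NP)/S
      [1,2] "ate" : S
    [2,4] NP   >
      [2,3] "built" : NP/S
      [3,4] "bone" : S
  [4,8] S\(S\NP)   <
    [4,7] NP   <
      [4,5] "here" : S/N
      [5,7] NP\(S/N)   <
        [5,6] "clearly" : S
        [6,7] "song" : (NP\(S/N))\S
    [7,8] "from" : (S\(S\NP))\NP

S\NP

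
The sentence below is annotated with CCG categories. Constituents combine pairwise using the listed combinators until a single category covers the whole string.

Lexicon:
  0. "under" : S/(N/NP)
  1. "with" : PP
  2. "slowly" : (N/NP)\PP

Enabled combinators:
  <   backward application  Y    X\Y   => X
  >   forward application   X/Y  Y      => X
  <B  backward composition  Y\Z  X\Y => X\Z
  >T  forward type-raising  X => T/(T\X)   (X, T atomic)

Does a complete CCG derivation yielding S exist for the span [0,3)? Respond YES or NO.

YES

[0,3] S   >
  [0,1] "under" : S/(N/NP)
  [1,3] N/NP   <
    [1,2] "with" : PP
    [2,3] "slowly" : (N/NP)\PP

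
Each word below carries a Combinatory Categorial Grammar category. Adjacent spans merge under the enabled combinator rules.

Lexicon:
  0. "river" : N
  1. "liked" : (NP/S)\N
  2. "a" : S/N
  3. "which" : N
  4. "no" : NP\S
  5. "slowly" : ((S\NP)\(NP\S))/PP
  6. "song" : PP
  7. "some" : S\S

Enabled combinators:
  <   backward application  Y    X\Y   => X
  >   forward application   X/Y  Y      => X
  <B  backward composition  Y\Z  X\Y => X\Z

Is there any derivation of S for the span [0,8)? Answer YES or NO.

YES

[0,8] S   <
  [0,4] NP   >
    [0,2] NP/S   <
      [0,1] "river" : N
      [1,2] "liked" : (NP/S)\N
    [2,4] S   >
      [2,3] "a" : S/N
      [3,4] "which" : N
  [4,8] S\NP   <B
    [4,7] S\NP   <
      [4,5] "no" : NP\S
      [5,7] (S\NP)\(NP\S)   >
        [5,6] "slowly" : ((S\NP)\(NP\S))/PP
        [6,7] "song" : PP
    [7,8] "some" : S\S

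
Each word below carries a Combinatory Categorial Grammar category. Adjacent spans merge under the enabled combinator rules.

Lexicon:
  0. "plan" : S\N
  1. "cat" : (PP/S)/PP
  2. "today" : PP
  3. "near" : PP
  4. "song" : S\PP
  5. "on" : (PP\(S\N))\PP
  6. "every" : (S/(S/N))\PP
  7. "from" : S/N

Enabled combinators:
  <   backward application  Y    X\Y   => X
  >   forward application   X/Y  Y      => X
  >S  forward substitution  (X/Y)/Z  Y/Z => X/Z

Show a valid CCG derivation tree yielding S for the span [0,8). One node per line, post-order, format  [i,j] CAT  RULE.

[0,1] S\N  lex  "plan"
[1,2] (PP/S)/PP  lex  "cat"
[2,3] PP  lex  "today"
[1,3] PP/S  >  k=2
[3,4] PP  lex  "near"
[4,5] S\PP  lex  "song"
[3,5] S  <  k=4
[1,5] PP  >  k=3
[5,6] (PP\(S\N))\PP  lex  "on"
[1,6] PP\(S\N)  <  k=5
[0,6] PP  <  k=1
[6,7] (S/(S/N))\PP  lex  "every"
[0,7] S/(S/N)  <  k=6
[7,8] S/N  lex  "from"
[0,8] S  >  k=7

[0,8] S   >
  [0,7] S/(S/N)   <
    [0,6] PP   <
      [0,1] "plan" : S\N
      [1,6] PP\(S\N)   <
        [1,5] PP   >
          [1,3] PP/S   >
            [1,2] "cat" : (PP/S)/PP
            [2,3] "today" : PP
          [3,5] S   <
            [3,4] "near" : PP
            [4,5] "song" : S\PP
        [5,6] "on" : (PP\(S\N))\PP
    [6,7] "every" : (S/(S/N))\PP
  [7,8] "from" : S/N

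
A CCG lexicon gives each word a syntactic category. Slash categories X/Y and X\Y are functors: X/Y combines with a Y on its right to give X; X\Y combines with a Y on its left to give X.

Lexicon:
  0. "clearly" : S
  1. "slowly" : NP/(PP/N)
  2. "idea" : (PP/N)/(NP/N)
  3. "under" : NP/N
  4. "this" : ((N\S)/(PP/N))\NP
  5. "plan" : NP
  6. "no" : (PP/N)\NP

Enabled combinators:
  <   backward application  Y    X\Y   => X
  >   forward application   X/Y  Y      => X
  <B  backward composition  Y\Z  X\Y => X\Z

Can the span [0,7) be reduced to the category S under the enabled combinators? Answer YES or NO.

NO

S NP/(PP/N) (PP/N)/(NP/N) NP/N ((N\S)/(PP/N))\NP NP (PP/N)\NP
CKY chart[0,7] = {N}; S ∉ chart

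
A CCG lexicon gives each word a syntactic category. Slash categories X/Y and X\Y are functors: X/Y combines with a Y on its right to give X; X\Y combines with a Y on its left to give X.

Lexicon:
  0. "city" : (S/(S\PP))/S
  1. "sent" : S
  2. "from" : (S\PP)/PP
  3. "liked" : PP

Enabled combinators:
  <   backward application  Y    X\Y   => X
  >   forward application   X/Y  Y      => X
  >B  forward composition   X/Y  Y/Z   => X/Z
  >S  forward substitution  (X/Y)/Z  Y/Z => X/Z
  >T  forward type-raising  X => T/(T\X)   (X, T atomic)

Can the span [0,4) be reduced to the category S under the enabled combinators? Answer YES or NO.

YES

[0,4] S   >
  [0,2] S/(S\PP)   >
    [0,1] "city" : (S/(S\PP))/S
    [1,2] "sent" : S
  [2,4] S\PP   >
    [2,3] "from" : (S\PP)/PP
    [3,4] "liked" : PP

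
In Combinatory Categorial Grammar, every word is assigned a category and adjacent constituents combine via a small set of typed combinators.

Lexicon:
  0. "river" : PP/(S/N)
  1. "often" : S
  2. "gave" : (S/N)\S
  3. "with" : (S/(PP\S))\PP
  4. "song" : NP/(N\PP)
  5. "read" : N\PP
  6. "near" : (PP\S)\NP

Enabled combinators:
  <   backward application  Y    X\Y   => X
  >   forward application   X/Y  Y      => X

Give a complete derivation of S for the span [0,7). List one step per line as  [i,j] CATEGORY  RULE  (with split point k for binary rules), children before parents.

[0,1] PP/(S/N)  lex  "river"
[1,2] S  lex  "often"
[2,3] (S/N)\S  lex  "gave"
[1,3] S/N  <  k=2
[0,3] PP  >  k=1
[3,4] (S/(PP\S))\PP  lex  "with"
[0,4] S/(PP\S)  <  k=3
[4,5] NP/(N\PP)  lex  "song"
[5,6] N\PP  lex  "read"
[4,6] NP  >  k=5
[6,7] (PP\S)\NP  lex  "near"
[4,7] PP\S  <  k=6
[0,7] S  >  k=4

[0,7] S   >
  [0,4] S/(PP\S)   <
    [0,3] PP   >
      [0,1] "river" : PP/(S/N)
      [1,3] S/N   <
        [1,2] "often" : S
        [2,3] "gave" : (S/N)\S
    [3,4] "with" : (S/(PP\S))\PP
  [4,7] PP\S   <
    [4,6] NP   >
      [4,5] "song" : NP/(N\PP)
      [5,6] "read" : N\PP
    [6,7] "near" : (PP\S)\NP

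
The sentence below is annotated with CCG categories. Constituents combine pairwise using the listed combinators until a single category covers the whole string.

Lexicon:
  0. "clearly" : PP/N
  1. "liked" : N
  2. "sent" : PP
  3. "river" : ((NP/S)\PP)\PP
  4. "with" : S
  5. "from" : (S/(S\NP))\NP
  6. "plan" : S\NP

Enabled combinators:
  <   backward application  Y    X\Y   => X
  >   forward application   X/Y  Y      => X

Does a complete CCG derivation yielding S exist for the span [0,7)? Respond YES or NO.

YES

[0,7] S   >
  [0,6] S/(S\NP)   <
    [0,5] NP   >
      [0,4] NP/S   <
        [0,2] PP   >
          [0,1] "clearly" : PP/N
          [1,2] "liked" : N
        [2,4] (NP/S)\PP   <
          [2,3] "sent" : PP
          [3,4] "river" : ((NP/S)\PP)\PP
      [4,5] "with" : S
    [5,6] "from" : (S/(S\NP))\NP
  [6,7] "plan" : S\NP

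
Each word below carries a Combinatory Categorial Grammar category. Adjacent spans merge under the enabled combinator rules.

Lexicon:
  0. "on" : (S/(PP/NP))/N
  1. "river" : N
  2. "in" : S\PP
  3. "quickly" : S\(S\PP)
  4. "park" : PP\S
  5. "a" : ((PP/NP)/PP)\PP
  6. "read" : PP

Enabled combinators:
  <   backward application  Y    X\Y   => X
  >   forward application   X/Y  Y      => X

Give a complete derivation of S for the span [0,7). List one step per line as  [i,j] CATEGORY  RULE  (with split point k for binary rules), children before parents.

[0,1] (S/(PP/NP))/N  lex  "on"
[1,2] N  lex  "river"
[0,2] S/(PP/NP)  >  k=1
[2,3] S\PP  lex  "in"
[3,4] S\(S\PP)  lex  "quickly"
[2,4] S  <  k=3
[4,5] PP\S  lex  "park"
[2,5] PP  <  k=4
[5,6] ((PP/NP)/PP)\PP  lex  "a"
[2,6] (PP/NP)/PP  <  k=5
[6,7] PP  lex  "read"
[2,7] PP/NP  >  k=6
[0,7] S  >  k=2

[0,7] S   >
  [0,2] S/(PP/NP)   >
    [0,1] "on" : (S/(PP/NP))/N
    [1,2] "river" : N
  [2,7] PP/NP   >
    [2,6] (PP/NP)/PP   <
      [2,5] PP   <
        [2,4] S   <
          [2,3] "in" : S\PP
          [3,4] "quickly" : S\(S\PP)
        [4,5] "park" : PP\S
      [5,6] "a" : ((PP/NP)/PP)\PP
    [6,7] "read" : PP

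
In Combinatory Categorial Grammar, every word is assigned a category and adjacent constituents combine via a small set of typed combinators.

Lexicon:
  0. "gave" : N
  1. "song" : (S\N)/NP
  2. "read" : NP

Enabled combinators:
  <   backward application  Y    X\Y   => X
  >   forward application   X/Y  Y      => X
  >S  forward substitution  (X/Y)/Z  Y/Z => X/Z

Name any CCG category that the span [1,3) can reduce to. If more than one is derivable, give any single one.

S\N

[0,3] S   <
  [0,1] "gave" : N
  [1,3] S\N   >
    [1,2] "song" : (S\N)/NP
    [2,3] "read" : NP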